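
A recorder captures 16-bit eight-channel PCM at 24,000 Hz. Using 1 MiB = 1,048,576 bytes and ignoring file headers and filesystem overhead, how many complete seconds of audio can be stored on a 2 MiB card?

Uncompressed byte rate = 24,000 × 2 × 8 = 384,000 bytes/s.
Capacity = 2 × 1,048,576 = 2,097,152 bytes.
2,097,152 / 384,000 ≈ 5.46 s → 5 seconds.

5 seconds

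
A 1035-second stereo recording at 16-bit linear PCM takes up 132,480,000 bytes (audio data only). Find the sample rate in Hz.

Bytes = sample_rate × seconds × bytes_per_sample × channels.
sample_rate = 132,480,000 / (1,035 × 2 × 2) = 132,480,000 / 4,140 = 32,000 Hz.

32,000 Hz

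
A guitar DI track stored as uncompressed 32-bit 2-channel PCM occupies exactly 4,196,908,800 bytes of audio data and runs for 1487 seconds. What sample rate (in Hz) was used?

Bytes = sample_rate × seconds × bytes_per_sample × channels.
sample_rate = 4,196,908,800 / (1,487 × 4 × 2) = 4,196,908,800 / 11,896 = 352,800 Hz.

352,800 Hz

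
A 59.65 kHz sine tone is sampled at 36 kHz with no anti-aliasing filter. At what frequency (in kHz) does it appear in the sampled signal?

12.35 kHz

Nyquist = 36,000/2 = 18,000 Hz; 59,650 Hz exceeds it.
Alias = |59,650 − 2×36,000| = |59,650 − 72,000| = 12,350 Hz = 12.35 kHz.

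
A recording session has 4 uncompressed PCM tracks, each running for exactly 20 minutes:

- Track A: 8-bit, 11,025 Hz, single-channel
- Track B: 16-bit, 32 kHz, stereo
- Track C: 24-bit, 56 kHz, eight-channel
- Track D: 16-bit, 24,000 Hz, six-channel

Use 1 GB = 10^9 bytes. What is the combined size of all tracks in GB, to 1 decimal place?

exactly 20 minutes = 1,200 s.
Track A: 11,025 × 1,200 × 1 × 1 = 13,230,000 bytes.
Track B: 32,000 × 1,200 × 2 × 2 = 153,600,000 bytes.
Track C: 56,000 × 1,200 × 3 × 8 = 1,612,800,000 bytes.
Track D: 24,000 × 1,200 × 2 × 6 = 345,600,000 bytes.
Total = 2,125,230,000 bytes = 2.1 GB.

2.1 GB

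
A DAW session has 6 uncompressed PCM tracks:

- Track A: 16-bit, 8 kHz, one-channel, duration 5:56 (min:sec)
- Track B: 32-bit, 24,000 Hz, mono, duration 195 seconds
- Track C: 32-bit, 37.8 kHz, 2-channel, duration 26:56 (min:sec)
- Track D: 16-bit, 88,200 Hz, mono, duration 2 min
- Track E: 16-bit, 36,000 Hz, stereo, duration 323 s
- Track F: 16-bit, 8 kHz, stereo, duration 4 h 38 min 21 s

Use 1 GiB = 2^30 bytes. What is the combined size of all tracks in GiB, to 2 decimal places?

1.04 GiB

Track A: 5:56 (min:sec) = 356 s; 8,000 × 356 × 2 × 1 = 5,696,000 bytes.
Track B: 24,000 × 195 × 4 × 1 = 18,720,000 bytes.
Track C: 26:56 (min:sec) = 1,616 s; 37,800 × 1,616 × 4 × 2 = 488,678,400 bytes.
Track D: 2 min = 120 s; 88,200 × 120 × 2 × 1 = 21,168,000 bytes.
Track E: 36,000 × 323 × 2 × 2 = 46,512,000 bytes.
Track F: 4 h 38 min 21 s = 16,701 s; 8,000 × 16,701 × 2 × 2 = 534,432,000 bytes.
Total = 1,115,206,400 bytes = 1.04 GiB.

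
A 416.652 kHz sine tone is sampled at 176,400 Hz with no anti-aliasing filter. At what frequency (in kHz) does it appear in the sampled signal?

63.852 kHz

Nyquist = 176,400/2 = 88,200 Hz; 416,652 Hz exceeds it.
Alias = |416,652 − 2×176,400| = |416,652 − 352,800| = 63,852 Hz = 63.852 kHz.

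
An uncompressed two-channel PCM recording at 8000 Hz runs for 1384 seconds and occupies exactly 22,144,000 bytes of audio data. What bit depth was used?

8 bits

Bytes per sample = 22,144,000 / (8,000 × 1,384 × 2) = 22,144,000 / 22,144,000 = 1.
Bit depth = 1 × 8 = 8 bits.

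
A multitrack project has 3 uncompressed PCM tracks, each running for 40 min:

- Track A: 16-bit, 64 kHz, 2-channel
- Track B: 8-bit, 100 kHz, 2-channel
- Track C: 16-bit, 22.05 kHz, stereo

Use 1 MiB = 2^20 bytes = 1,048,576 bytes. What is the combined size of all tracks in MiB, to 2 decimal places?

40 min = 2,400 s.
Track A: 64,000 × 2,400 × 2 × 2 = 614,400,000 bytes.
Track B: 100,000 × 2,400 × 1 × 2 = 480,000,000 bytes.
Track C: 22,050 × 2,400 × 2 × 2 = 211,680,000 bytes.
Total = 1,306,080,000 bytes = 1245.57 MiB.

1245.57 MiB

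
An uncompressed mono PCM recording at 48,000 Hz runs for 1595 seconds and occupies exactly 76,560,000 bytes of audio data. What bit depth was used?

8 bits

Bytes per sample = 76,560,000 / (48,000 × 1,595 × 1) = 76,560,000 / 76,560,000 = 1.
Bit depth = 1 × 8 = 8 bits.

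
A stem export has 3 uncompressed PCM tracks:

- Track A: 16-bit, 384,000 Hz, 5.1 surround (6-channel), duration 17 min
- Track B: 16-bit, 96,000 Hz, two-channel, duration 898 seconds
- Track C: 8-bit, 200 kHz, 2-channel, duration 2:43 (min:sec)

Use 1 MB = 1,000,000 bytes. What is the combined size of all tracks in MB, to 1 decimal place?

5110.2 MB

Track A: 17 min = 1,020 s; 384,000 × 1,020 × 2 × 6 = 4,700,160,000 bytes.
Track B: 96,000 × 898 × 2 × 2 = 344,832,000 bytes.
Track C: 2:43 (min:sec) = 163 s; 200,000 × 163 × 1 × 2 = 65,200,000 bytes.
Total = 5,110,192,000 bytes = 5110.2 MB.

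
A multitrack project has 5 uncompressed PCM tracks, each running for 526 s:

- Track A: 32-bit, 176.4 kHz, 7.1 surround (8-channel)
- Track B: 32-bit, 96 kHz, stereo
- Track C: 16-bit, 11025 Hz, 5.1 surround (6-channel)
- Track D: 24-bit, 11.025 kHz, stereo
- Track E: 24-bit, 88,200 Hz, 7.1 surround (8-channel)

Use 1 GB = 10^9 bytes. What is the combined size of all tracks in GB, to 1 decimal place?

4.6 GB

Track A: 176,400 × 526 × 4 × 8 = 2,969,164,800 bytes.
Track B: 96,000 × 526 × 4 × 2 = 403,968,000 bytes.
Track C: 11,025 × 526 × 2 × 6 = 69,589,800 bytes.
Track D: 11,025 × 526 × 3 × 2 = 34,794,900 bytes.
Track E: 88,200 × 526 × 3 × 8 = 1,113,436,800 bytes.
Total = 4,590,954,300 bytes = 4.6 GB.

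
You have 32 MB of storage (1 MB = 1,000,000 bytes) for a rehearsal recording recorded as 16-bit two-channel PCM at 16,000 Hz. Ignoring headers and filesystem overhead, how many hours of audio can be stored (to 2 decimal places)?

0.14 hours

Uncompressed byte rate = 16,000 × 2 × 2 = 64,000 bytes/s.
Capacity = 32 × 1,000,000 = 32,000,000 bytes.
32,000,000 / 64,000 ≈ 500 s → 0.14 hours.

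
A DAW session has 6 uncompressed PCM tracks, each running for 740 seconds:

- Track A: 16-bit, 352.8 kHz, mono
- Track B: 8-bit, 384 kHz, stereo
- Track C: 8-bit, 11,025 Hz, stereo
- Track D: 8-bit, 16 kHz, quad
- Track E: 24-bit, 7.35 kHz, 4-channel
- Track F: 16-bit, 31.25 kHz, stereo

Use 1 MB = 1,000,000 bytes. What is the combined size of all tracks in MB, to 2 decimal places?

1311.91 MB

Track A: 352,800 × 740 × 2 × 1 = 522,144,000 bytes.
Track B: 384,000 × 740 × 1 × 2 = 568,320,000 bytes.
Track C: 11,025 × 740 × 1 × 2 = 16,317,000 bytes.
Track D: 16,000 × 740 × 1 × 4 = 47,360,000 bytes.
Track E: 7,350 × 740 × 3 × 4 = 65,268,000 bytes.
Track F: 31,250 × 740 × 2 × 2 = 92,500,000 bytes.
Total = 1,311,909,000 bytes = 1311.91 MB.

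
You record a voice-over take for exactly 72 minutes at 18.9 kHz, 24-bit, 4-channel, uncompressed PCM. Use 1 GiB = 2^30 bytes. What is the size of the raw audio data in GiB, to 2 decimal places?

0.91 GiB

Duration = exactly 72 minutes = 4,320 s.
Bytes = 18,900 samples/s × 4,320 s × 3 bytes/sample × 4 ch = 979,776,000 bytes.
979,776,000 / 1,073,741,824 = 0.91 GiB.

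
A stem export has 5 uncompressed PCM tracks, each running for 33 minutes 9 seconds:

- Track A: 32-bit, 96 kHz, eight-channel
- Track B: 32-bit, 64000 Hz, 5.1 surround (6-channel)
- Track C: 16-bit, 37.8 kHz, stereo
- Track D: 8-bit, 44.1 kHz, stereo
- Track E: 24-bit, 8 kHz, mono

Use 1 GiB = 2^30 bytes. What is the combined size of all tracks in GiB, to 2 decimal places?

9.02 GiB

33 minutes 9 seconds = 1,989 s.
Track A: 96,000 × 1,989 × 4 × 8 = 6,110,208,000 bytes.
Track B: 64,000 × 1,989 × 4 × 6 = 3,055,104,000 bytes.
Track C: 37,800 × 1,989 × 2 × 2 = 300,736,800 bytes.
Track D: 44,100 × 1,989 × 1 × 2 = 175,429,800 bytes.
Track E: 8,000 × 1,989 × 3 × 1 = 47,736,000 bytes.
Total = 9,689,214,600 bytes = 9.02 GiB.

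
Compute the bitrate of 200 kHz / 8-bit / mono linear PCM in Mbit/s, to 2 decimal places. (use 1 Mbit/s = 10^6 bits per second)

1.60 Mbit/s

Bit rate = 200,000 × 8 × 1 = 1,600,000 bits/s.
= 1.60 Mbit/s.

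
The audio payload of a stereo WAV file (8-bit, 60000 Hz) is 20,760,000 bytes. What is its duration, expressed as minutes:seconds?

2:53

Byte rate = 60,000 × 1 × 2 = 120,000 bytes/s.
Duration = 20,760,000 / 120,000 = 173 s.
173 s = 2:53.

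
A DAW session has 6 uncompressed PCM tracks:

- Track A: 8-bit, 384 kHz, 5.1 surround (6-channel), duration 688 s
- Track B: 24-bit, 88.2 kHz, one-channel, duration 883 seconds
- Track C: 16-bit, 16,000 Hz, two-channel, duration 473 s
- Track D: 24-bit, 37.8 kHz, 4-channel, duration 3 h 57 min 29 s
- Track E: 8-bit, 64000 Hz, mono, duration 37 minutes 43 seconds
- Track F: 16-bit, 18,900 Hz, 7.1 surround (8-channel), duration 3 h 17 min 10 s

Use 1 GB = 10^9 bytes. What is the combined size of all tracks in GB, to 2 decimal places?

Track A: 384,000 × 688 × 1 × 6 = 1,585,152,000 bytes.
Track B: 88,200 × 883 × 3 × 1 = 233,641,800 bytes.
Track C: 16,000 × 473 × 2 × 2 = 30,272,000 bytes.
Track D: 3 h 57 min 29 s = 14,249 s; 37,800 × 14,249 × 3 × 4 = 6,463,346,400 bytes.
Track E: 37 minutes 43 seconds = 2,263 s; 64,000 × 2,263 × 1 × 1 = 144,832,000 bytes.
Track F: 3 h 17 min 10 s = 11,830 s; 18,900 × 11,830 × 2 × 8 = 3,577,392,000 bytes.
Total = 12,034,636,200 bytes = 12.03 GB.

12.03 GB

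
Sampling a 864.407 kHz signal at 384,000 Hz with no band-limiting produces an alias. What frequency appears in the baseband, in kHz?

Nyquist = 384,000/2 = 192,000 Hz; 864,407 Hz exceeds it.
Alias = |864,407 − 2×384,000| = |864,407 − 768,000| = 96,407 Hz = 96.407 kHz.

96.407 kHz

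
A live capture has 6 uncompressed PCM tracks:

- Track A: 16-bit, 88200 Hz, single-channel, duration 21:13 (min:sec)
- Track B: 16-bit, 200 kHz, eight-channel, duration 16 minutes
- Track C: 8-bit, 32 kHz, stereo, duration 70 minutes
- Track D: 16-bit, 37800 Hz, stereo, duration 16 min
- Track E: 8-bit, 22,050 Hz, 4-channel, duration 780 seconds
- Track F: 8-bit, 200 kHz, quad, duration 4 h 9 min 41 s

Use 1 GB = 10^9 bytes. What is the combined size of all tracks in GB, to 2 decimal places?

Track A: 21:13 (min:sec) = 1,273 s; 88,200 × 1,273 × 2 × 1 = 224,557,200 bytes.
Track B: 16 minutes = 960 s; 200,000 × 960 × 2 × 8 = 3,072,000,000 bytes.
Track C: 70 minutes = 4,200 s; 32,000 × 4,200 × 1 × 2 = 268,800,000 bytes.
Track D: 16 min = 960 s; 37,800 × 960 × 2 × 2 = 145,152,000 bytes.
Track E: 22,050 × 780 × 1 × 4 = 68,796,000 bytes.
Track F: 4 h 9 min 41 s = 14,981 s; 200,000 × 14,981 × 1 × 4 = 11,984,800,000 bytes.
Total = 15,764,105,200 bytes = 15.76 GB.

15.76 GB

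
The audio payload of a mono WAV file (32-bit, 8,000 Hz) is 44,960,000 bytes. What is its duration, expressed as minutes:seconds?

23:25

Byte rate = 8,000 × 4 × 1 = 32,000 bytes/s.
Duration = 44,960,000 / 32,000 = 1,405 s.
1,405 s = 23:25.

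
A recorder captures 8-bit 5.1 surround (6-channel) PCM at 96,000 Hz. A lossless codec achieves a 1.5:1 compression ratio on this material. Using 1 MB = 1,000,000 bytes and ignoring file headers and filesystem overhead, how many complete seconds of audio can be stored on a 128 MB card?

333 seconds

Uncompressed byte rate = 96,000 × 1 × 6 = 576,000 bytes/s.
After 1.5:1 compression, effective rate ≈ 384000 bytes/s.
Capacity = 128 × 1,000,000 = 128,000,000 bytes.
128,000,000 / effective rate ≈ 333.33 s → 333 seconds.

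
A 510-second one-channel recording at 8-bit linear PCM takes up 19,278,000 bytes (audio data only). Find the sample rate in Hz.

37,800 Hz

Bytes = sample_rate × seconds × bytes_per_sample × channels.
sample_rate = 19,278,000 / (510 × 1 × 1) = 19,278,000 / 510 = 37,800 Hz.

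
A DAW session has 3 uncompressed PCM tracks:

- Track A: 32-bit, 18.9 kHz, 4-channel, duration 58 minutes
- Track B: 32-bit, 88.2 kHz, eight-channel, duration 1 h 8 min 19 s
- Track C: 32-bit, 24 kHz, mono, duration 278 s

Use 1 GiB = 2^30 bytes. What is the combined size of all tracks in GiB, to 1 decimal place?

Track A: 58 minutes = 3,480 s; 18,900 × 3,480 × 4 × 4 = 1,052,352,000 bytes.
Track B: 1 h 8 min 19 s = 4,099 s; 88,200 × 4,099 × 4 × 8 = 11,569,017,600 bytes.
Track C: 24,000 × 278 × 4 × 1 = 26,688,000 bytes.
Total = 12,648,057,600 bytes = 11.8 GiB.

11.8 GiB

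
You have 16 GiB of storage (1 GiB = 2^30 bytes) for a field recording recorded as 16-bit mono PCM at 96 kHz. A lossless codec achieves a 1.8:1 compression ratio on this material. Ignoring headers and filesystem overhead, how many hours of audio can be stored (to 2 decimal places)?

44.74 hours

Uncompressed byte rate = 96,000 × 2 × 1 = 192,000 bytes/s.
After 1.8:1 compression, effective rate ≈ 106666.67 bytes/s.
Capacity = 16 × 1,073,741,824 = 17,179,869,184 bytes.
17,179,869,184 / effective rate ≈ 161061.27 s → 44.74 hours.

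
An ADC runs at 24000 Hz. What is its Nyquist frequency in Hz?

Nyquist frequency = sample rate / 2 = 24,000 / 2 = 12,000 Hz.

12,000 Hz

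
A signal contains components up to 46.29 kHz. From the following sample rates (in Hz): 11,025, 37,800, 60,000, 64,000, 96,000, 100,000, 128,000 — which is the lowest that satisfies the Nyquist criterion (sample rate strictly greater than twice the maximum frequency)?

Need sample rate > 2 × 46,290 = 92,580 Hz.
Lowest listed rate above 92,580 Hz is 96,000 Hz.

96,000 Hz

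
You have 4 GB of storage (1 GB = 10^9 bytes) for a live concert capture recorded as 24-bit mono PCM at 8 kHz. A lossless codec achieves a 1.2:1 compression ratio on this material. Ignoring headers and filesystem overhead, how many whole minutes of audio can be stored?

3,333 minutes

Uncompressed byte rate = 8,000 × 3 × 1 = 24,000 bytes/s.
After 1.2:1 compression, effective rate ≈ 20000 bytes/s.
Capacity = 4 × 1,000,000,000 = 4,000,000,000 bytes.
4,000,000,000 / effective rate ≈ 200000 s → 3,333 minutes.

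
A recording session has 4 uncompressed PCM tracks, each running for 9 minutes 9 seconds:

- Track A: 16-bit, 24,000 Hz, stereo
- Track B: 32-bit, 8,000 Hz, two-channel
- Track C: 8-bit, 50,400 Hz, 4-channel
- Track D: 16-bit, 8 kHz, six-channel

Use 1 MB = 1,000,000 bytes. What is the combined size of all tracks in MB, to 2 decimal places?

9 minutes 9 seconds = 549 s.
Track A: 24,000 × 549 × 2 × 2 = 52,704,000 bytes.
Track B: 8,000 × 549 × 4 × 2 = 35,136,000 bytes.
Track C: 50,400 × 549 × 1 × 4 = 110,678,400 bytes.
Track D: 8,000 × 549 × 2 × 6 = 52,704,000 bytes.
Total = 251,222,400 bytes = 251.22 MB.

251.22 MB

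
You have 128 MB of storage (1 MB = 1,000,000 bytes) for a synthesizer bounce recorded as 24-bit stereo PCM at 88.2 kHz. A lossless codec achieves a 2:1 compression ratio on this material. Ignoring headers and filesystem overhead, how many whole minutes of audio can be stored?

Uncompressed byte rate = 88,200 × 3 × 2 = 529,200 bytes/s.
After 2:1 compression, effective rate ≈ 264600 bytes/s.
Capacity = 128 × 1,000,000 = 128,000,000 bytes.
128,000,000 / effective rate ≈ 483.75 s → 8 minutes.

8 minutes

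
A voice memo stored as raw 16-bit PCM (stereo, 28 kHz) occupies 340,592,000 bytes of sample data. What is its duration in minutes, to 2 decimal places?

Byte rate = 28,000 × 2 × 2 = 112,000 bytes/s.
Duration = 340,592,000 / 112,000 = 3,041 s.
3,041 s / 60 = 50.68 minutes.

50.68 minutes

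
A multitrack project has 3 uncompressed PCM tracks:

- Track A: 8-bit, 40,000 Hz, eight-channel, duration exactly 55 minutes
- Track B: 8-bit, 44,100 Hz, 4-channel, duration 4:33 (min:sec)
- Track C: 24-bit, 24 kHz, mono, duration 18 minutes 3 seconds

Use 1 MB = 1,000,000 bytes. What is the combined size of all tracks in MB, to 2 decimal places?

1182.13 MB

Track A: exactly 55 minutes = 3,300 s; 40,000 × 3,300 × 1 × 8 = 1,056,000,000 bytes.
Track B: 4:33 (min:sec) = 273 s; 44,100 × 273 × 1 × 4 = 48,157,200 bytes.
Track C: 18 minutes 3 seconds = 1,083 s; 24,000 × 1,083 × 3 × 1 = 77,976,000 bytes.
Total = 1,182,133,200 bytes = 1182.13 MB.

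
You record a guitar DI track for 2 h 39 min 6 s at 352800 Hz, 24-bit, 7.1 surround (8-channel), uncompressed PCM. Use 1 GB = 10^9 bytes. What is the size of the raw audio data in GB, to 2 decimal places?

80.83 GB

Duration = 2 h 39 min 6 s = 9,546 s.
Bytes = 352,800 samples/s × 9,546 s × 3 bytes/sample × 8 ch = 80,827,891,200 bytes.
80,827,891,200 / 1,000,000,000 = 80.83 GB.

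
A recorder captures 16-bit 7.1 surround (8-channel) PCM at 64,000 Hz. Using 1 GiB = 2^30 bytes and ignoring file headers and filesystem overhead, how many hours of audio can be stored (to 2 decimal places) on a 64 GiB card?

Uncompressed byte rate = 64,000 × 2 × 8 = 1,024,000 bytes/s.
Capacity = 64 × 1,073,741,824 = 68,719,476,736 bytes.
68,719,476,736 / 1,024,000 ≈ 67108.86 s → 18.64 hours.

18.64 hours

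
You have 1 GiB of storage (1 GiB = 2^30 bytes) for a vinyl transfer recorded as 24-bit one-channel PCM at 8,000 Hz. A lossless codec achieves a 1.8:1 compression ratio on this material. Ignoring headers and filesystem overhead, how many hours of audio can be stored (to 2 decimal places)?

Uncompressed byte rate = 8,000 × 3 × 1 = 24,000 bytes/s.
After 1.8:1 compression, effective rate ≈ 13333.33 bytes/s.
Capacity = 1 × 1,073,741,824 = 1,073,741,824 bytes.
1,073,741,824 / effective rate ≈ 80530.64 s → 22.37 hours.

22.37 hours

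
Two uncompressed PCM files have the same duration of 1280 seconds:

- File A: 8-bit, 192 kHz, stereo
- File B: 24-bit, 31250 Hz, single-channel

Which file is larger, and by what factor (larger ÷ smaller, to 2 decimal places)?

File A: 192,000 × 1 × 2 = 384,000 bytes/s.
File B: 31,250 × 3 × 1 = 93,750 bytes/s.
File A is larger; ratio = 491,520,000 / 120,000,000 = 4.10.

File A, by a factor of 4.10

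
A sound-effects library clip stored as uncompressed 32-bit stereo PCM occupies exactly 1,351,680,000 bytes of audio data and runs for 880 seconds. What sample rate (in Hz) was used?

192,000 Hz

Bytes = sample_rate × seconds × bytes_per_sample × channels.
sample_rate = 1,351,680,000 / (880 × 4 × 2) = 1,351,680,000 / 7,040 = 192,000 Hz.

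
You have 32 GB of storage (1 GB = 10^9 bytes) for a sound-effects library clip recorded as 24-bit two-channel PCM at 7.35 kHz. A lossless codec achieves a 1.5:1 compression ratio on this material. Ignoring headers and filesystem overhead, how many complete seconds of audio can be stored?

Uncompressed byte rate = 7,350 × 3 × 2 = 44,100 bytes/s.
After 1.5:1 compression, effective rate ≈ 29400 bytes/s.
Capacity = 32 × 1,000,000,000 = 32,000,000,000 bytes.
32,000,000,000 / effective rate ≈ 1088435.37 s → 1,088,435 seconds.

1,088,435 seconds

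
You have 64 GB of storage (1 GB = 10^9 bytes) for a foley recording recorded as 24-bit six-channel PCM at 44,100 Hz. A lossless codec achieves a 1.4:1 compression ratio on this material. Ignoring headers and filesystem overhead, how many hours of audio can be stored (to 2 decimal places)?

Uncompressed byte rate = 44,100 × 3 × 6 = 793,800 bytes/s.
After 1.4:1 compression, effective rate ≈ 567000 bytes/s.
Capacity = 64 × 1,000,000,000 = 64,000,000,000 bytes.
64,000,000,000 / effective rate ≈ 112874.78 s → 31.35 hours.

31.35 hours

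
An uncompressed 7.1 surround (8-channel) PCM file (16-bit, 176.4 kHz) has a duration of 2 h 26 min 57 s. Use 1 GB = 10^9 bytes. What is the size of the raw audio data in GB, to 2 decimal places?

24.89 GB

Duration = 2 h 26 min 57 s = 8,817 s.
Bytes = 176,400 samples/s × 8,817 s × 2 bytes/sample × 8 ch = 24,885,100,800 bytes.
24,885,100,800 / 1,000,000,000 = 24.89 GB.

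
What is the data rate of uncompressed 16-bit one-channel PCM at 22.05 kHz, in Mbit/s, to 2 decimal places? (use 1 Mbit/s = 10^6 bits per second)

Bit rate = 22,050 × 16 × 1 = 352,800 bits/s.
= 0.35 Mbit/s.

0.35 Mbit/s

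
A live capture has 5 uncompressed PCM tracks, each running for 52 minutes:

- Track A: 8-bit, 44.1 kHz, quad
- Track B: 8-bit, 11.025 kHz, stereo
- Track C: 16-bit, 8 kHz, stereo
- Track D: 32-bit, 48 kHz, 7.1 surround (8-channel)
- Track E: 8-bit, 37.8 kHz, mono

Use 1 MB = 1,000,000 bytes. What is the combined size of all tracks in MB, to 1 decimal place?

5629.3 MB

52 minutes = 3,120 s.
Track A: 44,100 × 3,120 × 1 × 4 = 550,368,000 bytes.
Track B: 11,025 × 3,120 × 1 × 2 = 68,796,000 bytes.
Track C: 8,000 × 3,120 × 2 × 2 = 99,840,000 bytes.
Track D: 48,000 × 3,120 × 4 × 8 = 4,792,320,000 bytes.
Track E: 37,800 × 3,120 × 1 × 1 = 117,936,000 bytes.
Total = 5,629,260,000 bytes = 5629.3 MB.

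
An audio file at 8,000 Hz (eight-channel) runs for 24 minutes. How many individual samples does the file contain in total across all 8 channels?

92,160,000 samples

24 minutes = 1,440 s.
8,000 × 1,440 s × 8 ch = 92,160,000 samples.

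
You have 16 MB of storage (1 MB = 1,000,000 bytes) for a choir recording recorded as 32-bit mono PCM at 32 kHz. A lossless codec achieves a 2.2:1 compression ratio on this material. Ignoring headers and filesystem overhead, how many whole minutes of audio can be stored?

4 minutes

Uncompressed byte rate = 32,000 × 4 × 1 = 128,000 bytes/s.
After 2.2:1 compression, effective rate ≈ 58181.82 bytes/s.
Capacity = 16 × 1,000,000 = 16,000,000 bytes.
16,000,000 / effective rate ≈ 275 s → 4 minutes.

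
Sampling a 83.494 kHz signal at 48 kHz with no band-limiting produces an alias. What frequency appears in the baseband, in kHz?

Nyquist = 48,000/2 = 24,000 Hz; 83,494 Hz exceeds it.
Alias = |83,494 − 2×48,000| = |83,494 − 96,000| = 12,506 Hz = 12.506 kHz.

12.506 kHz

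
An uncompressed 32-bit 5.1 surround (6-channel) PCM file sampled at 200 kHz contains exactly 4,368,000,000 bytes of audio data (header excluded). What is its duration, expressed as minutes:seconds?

Byte rate = 200,000 × 4 × 6 = 4,800,000 bytes/s.
Duration = 4,368,000,000 / 4,800,000 = 910 s.
910 s = 15:10.

15:10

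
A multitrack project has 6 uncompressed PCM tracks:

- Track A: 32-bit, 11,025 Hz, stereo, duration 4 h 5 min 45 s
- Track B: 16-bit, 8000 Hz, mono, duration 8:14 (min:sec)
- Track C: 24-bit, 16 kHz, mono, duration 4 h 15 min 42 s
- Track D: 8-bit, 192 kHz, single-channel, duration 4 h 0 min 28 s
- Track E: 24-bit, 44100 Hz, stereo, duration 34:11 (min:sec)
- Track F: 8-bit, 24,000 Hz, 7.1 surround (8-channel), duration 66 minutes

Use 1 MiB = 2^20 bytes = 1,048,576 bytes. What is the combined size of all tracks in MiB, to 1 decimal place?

Track A: 4 h 5 min 45 s = 14,745 s; 11,025 × 14,745 × 4 × 2 = 1,300,509,000 bytes.
Track B: 8:14 (min:sec) = 494 s; 8,000 × 494 × 2 × 1 = 7,904,000 bytes.
Track C: 4 h 15 min 42 s = 15,342 s; 16,000 × 15,342 × 3 × 1 = 736,416,000 bytes.
Track D: 4 h 0 min 28 s = 14,428 s; 192,000 × 14,428 × 1 × 1 = 2,770,176,000 bytes.
Track E: 34:11 (min:sec) = 2,051 s; 44,100 × 2,051 × 3 × 2 = 542,694,600 bytes.
Track F: 66 minutes = 3,960 s; 24,000 × 3,960 × 1 × 8 = 760,320,000 bytes.
Total = 6,118,019,600 bytes = 5834.6 MiB.

5834.6 MiB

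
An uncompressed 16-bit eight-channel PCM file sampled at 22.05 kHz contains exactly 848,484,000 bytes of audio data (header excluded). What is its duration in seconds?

Byte rate = 22,050 × 2 × 8 = 352,800 bytes/s.
Duration = 848,484,000 / 352,800 = 2,405 s.

2,405 seconds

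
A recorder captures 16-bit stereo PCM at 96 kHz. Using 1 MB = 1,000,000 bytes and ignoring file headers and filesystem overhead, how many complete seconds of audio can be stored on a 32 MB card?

83 seconds

Uncompressed byte rate = 96,000 × 2 × 2 = 384,000 bytes/s.
Capacity = 32 × 1,000,000 = 32,000,000 bytes.
32,000,000 / 384,000 ≈ 83.33 s → 83 seconds.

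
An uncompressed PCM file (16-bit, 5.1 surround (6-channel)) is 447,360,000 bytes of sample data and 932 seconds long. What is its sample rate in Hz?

Bytes = sample_rate × seconds × bytes_per_sample × channels.
sample_rate = 447,360,000 / (932 × 2 × 6) = 447,360,000 / 11,184 = 40,000 Hz.

40,000 Hz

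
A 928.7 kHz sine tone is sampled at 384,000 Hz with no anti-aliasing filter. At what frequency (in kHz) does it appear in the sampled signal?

Nyquist = 384,000/2 = 192,000 Hz; 928,700 Hz exceeds it.
Alias = |928,700 − 2×384,000| = |928,700 − 768,000| = 160,700 Hz = 160.7 kHz.

160.7 kHz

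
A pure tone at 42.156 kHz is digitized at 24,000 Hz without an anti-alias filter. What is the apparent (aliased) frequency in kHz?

5.844 kHz

Nyquist = 24,000/2 = 12,000 Hz; 42,156 Hz exceeds it.
Alias = |42,156 − 2×24,000| = |42,156 − 48,000| = 5,844 Hz = 5.844 kHz.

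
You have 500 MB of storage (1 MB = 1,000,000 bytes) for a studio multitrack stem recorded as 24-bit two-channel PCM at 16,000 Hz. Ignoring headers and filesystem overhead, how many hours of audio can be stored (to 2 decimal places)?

1.45 hours

Uncompressed byte rate = 16,000 × 3 × 2 = 96,000 bytes/s.
Capacity = 500 × 1,000,000 = 500,000,000 bytes.
500,000,000 / 96,000 ≈ 5208.33 s → 1.45 hours.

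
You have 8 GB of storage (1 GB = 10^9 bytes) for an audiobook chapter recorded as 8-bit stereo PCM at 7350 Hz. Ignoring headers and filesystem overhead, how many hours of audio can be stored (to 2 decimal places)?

151.17 hours

Uncompressed byte rate = 7,350 × 1 × 2 = 14,700 bytes/s.
Capacity = 8 × 1,000,000,000 = 8,000,000,000 bytes.
8,000,000,000 / 14,700 ≈ 544217.69 s → 151.17 hours.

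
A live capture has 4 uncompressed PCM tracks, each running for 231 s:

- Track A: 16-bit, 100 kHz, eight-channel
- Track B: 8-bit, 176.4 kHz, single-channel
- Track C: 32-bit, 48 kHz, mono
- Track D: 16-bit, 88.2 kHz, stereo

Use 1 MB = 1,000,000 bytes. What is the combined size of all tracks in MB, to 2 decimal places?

Track A: 100,000 × 231 × 2 × 8 = 369,600,000 bytes.
Track B: 176,400 × 231 × 1 × 1 = 40,748,400 bytes.
Track C: 48,000 × 231 × 4 × 1 = 44,352,000 bytes.
Track D: 88,200 × 231 × 2 × 2 = 81,496,800 bytes.
Total = 536,197,200 bytes = 536.20 MB.

536.20 MB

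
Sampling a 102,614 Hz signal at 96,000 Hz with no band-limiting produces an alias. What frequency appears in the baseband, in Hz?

6,614 Hz

Nyquist = 96,000/2 = 48,000 Hz; 102,614 Hz exceeds it.
Alias = |102,614 − 1×96,000| = |102,614 − 96,000| = 6,614 Hz.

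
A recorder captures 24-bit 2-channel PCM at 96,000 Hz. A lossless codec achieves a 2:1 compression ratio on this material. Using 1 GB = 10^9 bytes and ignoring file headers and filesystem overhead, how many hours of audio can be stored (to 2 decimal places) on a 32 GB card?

30.86 hours

Uncompressed byte rate = 96,000 × 3 × 2 = 576,000 bytes/s.
After 2:1 compression, effective rate ≈ 288000 bytes/s.
Capacity = 32 × 1,000,000,000 = 32,000,000,000 bytes.
32,000,000,000 / effective rate ≈ 111111.11 s → 30.86 hours.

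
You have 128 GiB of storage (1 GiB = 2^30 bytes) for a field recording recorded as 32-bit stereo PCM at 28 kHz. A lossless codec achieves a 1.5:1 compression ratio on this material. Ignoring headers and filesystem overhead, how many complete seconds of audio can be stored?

920,350 seconds

Uncompressed byte rate = 28,000 × 4 × 2 = 224,000 bytes/s.
After 1.5:1 compression, effective rate ≈ 149333.33 bytes/s.
Capacity = 128 × 1,073,741,824 = 137,438,953,472 bytes.
137,438,953,472 / effective rate ≈ 920350.13 s → 920,350 seconds.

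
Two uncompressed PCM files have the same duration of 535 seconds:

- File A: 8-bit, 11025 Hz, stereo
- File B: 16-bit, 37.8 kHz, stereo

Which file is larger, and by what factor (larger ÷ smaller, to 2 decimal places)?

File A: 11,025 × 1 × 2 = 22,050 bytes/s.
File B: 37,800 × 2 × 2 = 151,200 bytes/s.
File B is larger; ratio = 80,892,000 / 11,796,750 = 6.86.

File B, by a factor of 6.86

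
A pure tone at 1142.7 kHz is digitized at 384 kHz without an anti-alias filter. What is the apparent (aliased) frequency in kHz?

9.3 kHz

Nyquist = 384,000/2 = 192,000 Hz; 1,142,700 Hz exceeds it.
Alias = |1,142,700 − 3×384,000| = |1,142,700 − 1,152,000| = 9,300 Hz = 9.3 kHz.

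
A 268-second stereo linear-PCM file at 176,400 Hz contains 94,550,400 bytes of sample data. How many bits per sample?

8 bits

Bytes per sample = 94,550,400 / (176,400 × 268 × 2) = 94,550,400 / 94,550,400 = 1.
Bit depth = 1 × 8 = 8 bits.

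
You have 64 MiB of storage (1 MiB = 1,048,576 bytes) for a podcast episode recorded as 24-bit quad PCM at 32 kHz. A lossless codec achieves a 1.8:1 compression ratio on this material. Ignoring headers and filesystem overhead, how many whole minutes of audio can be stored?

5 minutes

Uncompressed byte rate = 32,000 × 3 × 4 = 384,000 bytes/s.
After 1.8:1 compression, effective rate ≈ 213333.33 bytes/s.
Capacity = 64 × 1,048,576 = 67,108,864 bytes.
67,108,864 / effective rate ≈ 314.57 s → 5 minutes.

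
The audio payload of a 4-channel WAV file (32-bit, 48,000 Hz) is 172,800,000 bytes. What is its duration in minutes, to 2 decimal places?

3.75 minutes

Byte rate = 48,000 × 4 × 4 = 768,000 bytes/s.
Duration = 172,800,000 / 768,000 = 225 s.
225 s / 60 = 3.75 minutes.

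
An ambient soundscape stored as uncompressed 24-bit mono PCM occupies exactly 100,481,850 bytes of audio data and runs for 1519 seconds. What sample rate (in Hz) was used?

22,050 Hz

Bytes = sample_rate × seconds × bytes_per_sample × channels.
sample_rate = 100,481,850 / (1,519 × 3 × 1) = 100,481,850 / 4,557 = 22,050 Hz.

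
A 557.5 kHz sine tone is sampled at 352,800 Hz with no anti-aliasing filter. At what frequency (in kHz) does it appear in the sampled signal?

Nyquist = 352,800/2 = 176,400 Hz; 557,500 Hz exceeds it.
Alias = |557,500 − 2×352,800| = |557,500 − 705,600| = 148,100 Hz = 148.1 kHz.

148.1 kHz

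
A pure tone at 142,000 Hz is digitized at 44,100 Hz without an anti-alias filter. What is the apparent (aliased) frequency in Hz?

9,700 Hz

Nyquist = 44,100/2 = 22,050 Hz; 142,000 Hz exceeds it.
Alias = |142,000 − 3×44,100| = |142,000 − 132,300| = 9,700 Hz.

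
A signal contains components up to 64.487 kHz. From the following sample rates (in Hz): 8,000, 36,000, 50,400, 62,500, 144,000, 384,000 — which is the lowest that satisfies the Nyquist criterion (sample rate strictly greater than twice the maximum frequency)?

Need sample rate > 2 × 64,487 = 128,974 Hz.
Lowest listed rate above 128,974 Hz is 144,000 Hz.

144,000 Hz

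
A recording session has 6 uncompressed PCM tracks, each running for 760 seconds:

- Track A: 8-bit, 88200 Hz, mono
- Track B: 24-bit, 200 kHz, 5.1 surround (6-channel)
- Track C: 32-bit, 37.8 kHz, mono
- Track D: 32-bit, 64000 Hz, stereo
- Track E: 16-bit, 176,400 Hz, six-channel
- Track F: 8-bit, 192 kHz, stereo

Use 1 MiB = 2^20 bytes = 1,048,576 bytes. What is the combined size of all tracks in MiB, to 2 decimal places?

4966.42 MiB

Track A: 88,200 × 760 × 1 × 1 = 67,032,000 bytes.
Track B: 200,000 × 760 × 3 × 6 = 2,736,000,000 bytes.
Track C: 37,800 × 760 × 4 × 1 = 114,912,000 bytes.
Track D: 64,000 × 760 × 4 × 2 = 389,120,000 bytes.
Track E: 176,400 × 760 × 2 × 6 = 1,608,768,000 bytes.
Track F: 192,000 × 760 × 1 × 2 = 291,840,000 bytes.
Total = 5,207,672,000 bytes = 4966.42 MiB.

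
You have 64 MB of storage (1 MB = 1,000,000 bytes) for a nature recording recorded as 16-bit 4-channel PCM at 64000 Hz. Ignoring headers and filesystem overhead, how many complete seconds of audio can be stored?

Uncompressed byte rate = 64,000 × 2 × 4 = 512,000 bytes/s.
Capacity = 64 × 1,000,000 = 64,000,000 bytes.
64,000,000 / 512,000 ≈ 125 s → 125 seconds.

125 seconds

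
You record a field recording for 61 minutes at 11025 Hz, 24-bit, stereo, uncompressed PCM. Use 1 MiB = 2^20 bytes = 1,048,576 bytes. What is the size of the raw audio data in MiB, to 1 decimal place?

Duration = 61 minutes = 3,660 s.
Bytes = 11,025 samples/s × 3,660 s × 3 bytes/sample × 2 ch = 242,109,000 bytes.
242,109,000 / 1,048,576 = 230.9 MiB.

230.9 MiB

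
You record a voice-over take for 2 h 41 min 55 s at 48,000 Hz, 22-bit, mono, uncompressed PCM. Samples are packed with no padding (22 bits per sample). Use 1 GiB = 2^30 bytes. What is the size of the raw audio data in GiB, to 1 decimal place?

Duration = 2 h 41 min 55 s = 9,715 s.
Bits = 48,000 × 9,715 × 22 × 1 = 10,259,040,000 bits = 1,282,380,000 bytes.
1,282,380,000 / 1,073,741,824 = 1.2 GiB.

1.2 GiB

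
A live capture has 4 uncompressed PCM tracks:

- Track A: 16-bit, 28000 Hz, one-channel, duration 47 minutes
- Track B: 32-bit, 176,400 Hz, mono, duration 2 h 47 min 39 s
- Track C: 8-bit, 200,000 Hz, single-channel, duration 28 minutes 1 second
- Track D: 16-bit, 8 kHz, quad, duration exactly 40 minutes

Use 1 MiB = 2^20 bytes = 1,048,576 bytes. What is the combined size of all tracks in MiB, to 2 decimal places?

Track A: 47 minutes = 2,820 s; 28,000 × 2,820 × 2 × 1 = 157,920,000 bytes.
Track B: 2 h 47 min 39 s = 10,059 s; 176,400 × 10,059 × 4 × 1 = 7,097,630,400 bytes.
Track C: 28 minutes 1 second = 1,681 s; 200,000 × 1,681 × 1 × 1 = 336,200,000 bytes.
Track D: exactly 40 minutes = 2,400 s; 8,000 × 2,400 × 2 × 4 = 153,600,000 bytes.
Total = 7,745,350,400 bytes = 7386.54 MiB.

7386.54 MiB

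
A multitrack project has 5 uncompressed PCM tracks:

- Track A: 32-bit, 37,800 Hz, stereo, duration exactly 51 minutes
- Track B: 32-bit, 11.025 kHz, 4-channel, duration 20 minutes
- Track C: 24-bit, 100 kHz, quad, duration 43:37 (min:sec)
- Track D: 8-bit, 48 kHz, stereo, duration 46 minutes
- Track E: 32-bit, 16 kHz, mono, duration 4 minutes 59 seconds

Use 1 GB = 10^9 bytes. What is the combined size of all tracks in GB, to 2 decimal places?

Track A: exactly 51 minutes = 3,060 s; 37,800 × 3,060 × 4 × 2 = 925,344,000 bytes.
Track B: 20 minutes = 1,200 s; 11,025 × 1,200 × 4 × 4 = 211,680,000 bytes.
Track C: 43:37 (min:sec) = 2,617 s; 100,000 × 2,617 × 3 × 4 = 3,140,400,000 bytes.
Track D: 46 minutes = 2,760 s; 48,000 × 2,760 × 1 × 2 = 264,960,000 bytes.
Track E: 4 minutes 59 seconds = 299 s; 16,000 × 299 × 4 × 1 = 19,136,000 bytes.
Total = 4,561,520,000 bytes = 4.56 GB.

4.56 GB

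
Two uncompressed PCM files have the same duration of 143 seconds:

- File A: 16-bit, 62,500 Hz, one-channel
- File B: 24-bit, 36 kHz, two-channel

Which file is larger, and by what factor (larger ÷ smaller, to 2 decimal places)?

File B, by a factor of 1.73

File A: 62,500 × 2 × 1 = 125,000 bytes/s.
File B: 36,000 × 3 × 2 = 216,000 bytes/s.
File B is larger; ratio = 30,888,000 / 17,875,000 = 1.73.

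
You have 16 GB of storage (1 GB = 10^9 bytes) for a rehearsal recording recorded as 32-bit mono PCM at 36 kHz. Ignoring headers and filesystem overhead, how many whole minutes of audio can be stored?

Uncompressed byte rate = 36,000 × 4 × 1 = 144,000 bytes/s.
Capacity = 16 × 1,000,000,000 = 16,000,000,000 bytes.
16,000,000,000 / 144,000 ≈ 111111.11 s → 1,851 minutes.

1,851 minutes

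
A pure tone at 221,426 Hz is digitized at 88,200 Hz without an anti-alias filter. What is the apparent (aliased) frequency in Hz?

Nyquist = 88,200/2 = 44,100 Hz; 221,426 Hz exceeds it.
Alias = |221,426 − 3×88,200| = |221,426 − 264,600| = 43,174 Hz.

43,174 Hz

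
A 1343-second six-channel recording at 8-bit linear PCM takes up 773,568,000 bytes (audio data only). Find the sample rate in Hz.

96,000 Hz

Bytes = sample_rate × seconds × bytes_per_sample × channels.
sample_rate = 773,568,000 / (1,343 × 1 × 6) = 773,568,000 / 8,058 = 96,000 Hz.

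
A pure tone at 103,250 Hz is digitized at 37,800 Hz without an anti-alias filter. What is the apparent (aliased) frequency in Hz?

Nyquist = 37,800/2 = 18,900 Hz; 103,250 Hz exceeds it.
Alias = |103,250 − 3×37,800| = |103,250 − 113,400| = 10,150 Hz.

10,150 Hz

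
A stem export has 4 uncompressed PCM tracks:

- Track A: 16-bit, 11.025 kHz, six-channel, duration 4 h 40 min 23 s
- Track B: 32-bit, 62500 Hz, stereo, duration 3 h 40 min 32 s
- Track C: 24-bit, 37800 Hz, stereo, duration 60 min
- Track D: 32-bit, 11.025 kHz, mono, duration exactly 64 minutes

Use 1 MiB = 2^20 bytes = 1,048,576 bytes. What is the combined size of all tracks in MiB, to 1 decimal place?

9372.2 MiB

Track A: 4 h 40 min 23 s = 16,823 s; 11,025 × 16,823 × 2 × 6 = 2,225,682,900 bytes.
Track B: 3 h 40 min 32 s = 13,232 s; 62,500 × 13,232 × 4 × 2 = 6,616,000,000 bytes.
Track C: 60 min = 3,600 s; 37,800 × 3,600 × 3 × 2 = 816,480,000 bytes.
Track D: exactly 64 minutes = 3,840 s; 11,025 × 3,840 × 4 × 1 = 169,344,000 bytes.
Total = 9,827,506,900 bytes = 9372.2 MiB.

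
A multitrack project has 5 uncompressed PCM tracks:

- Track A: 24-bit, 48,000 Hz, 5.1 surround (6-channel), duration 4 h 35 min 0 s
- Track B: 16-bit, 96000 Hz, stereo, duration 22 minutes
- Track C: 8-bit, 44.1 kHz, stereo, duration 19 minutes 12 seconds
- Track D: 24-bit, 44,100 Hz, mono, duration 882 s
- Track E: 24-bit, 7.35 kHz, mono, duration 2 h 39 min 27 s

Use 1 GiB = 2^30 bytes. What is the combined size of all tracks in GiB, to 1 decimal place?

Track A: 4 h 35 min 0 s = 16,500 s; 48,000 × 16,500 × 3 × 6 = 14,256,000,000 bytes.
Track B: 22 minutes = 1,320 s; 96,000 × 1,320 × 2 × 2 = 506,880,000 bytes.
Track C: 19 minutes 12 seconds = 1,152 s; 44,100 × 1,152 × 1 × 2 = 101,606,400 bytes.
Track D: 44,100 × 882 × 3 × 1 = 116,688,600 bytes.
Track E: 2 h 39 min 27 s = 9,567 s; 7,350 × 9,567 × 3 × 1 = 210,952,350 bytes.
Total = 15,192,127,350 bytes = 14.1 GiB.

14.1 GiB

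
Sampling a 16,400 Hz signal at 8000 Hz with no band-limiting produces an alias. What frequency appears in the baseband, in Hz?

Nyquist = 8,000/2 = 4,000 Hz; 16,400 Hz exceeds it.
Alias = |16,400 − 2×8,000| = |16,400 − 16,000| = 400 Hz.

400 Hz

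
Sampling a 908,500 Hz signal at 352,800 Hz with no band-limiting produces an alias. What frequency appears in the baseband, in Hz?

Nyquist = 352,800/2 = 176,400 Hz; 908,500 Hz exceeds it.
Alias = |908,500 − 3×352,800| = |908,500 − 1,058,400| = 149,900 Hz.

149,900 Hz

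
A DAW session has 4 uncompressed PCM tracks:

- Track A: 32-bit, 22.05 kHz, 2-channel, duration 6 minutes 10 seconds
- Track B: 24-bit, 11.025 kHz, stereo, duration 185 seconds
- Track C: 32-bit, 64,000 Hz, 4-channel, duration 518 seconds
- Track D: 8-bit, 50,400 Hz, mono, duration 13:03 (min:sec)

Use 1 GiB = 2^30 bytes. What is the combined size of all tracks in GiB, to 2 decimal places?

Track A: 6 minutes 10 seconds = 370 s; 22,050 × 370 × 4 × 2 = 65,268,000 bytes.
Track B: 11,025 × 185 × 3 × 2 = 12,237,750 bytes.
Track C: 64,000 × 518 × 4 × 4 = 530,432,000 bytes.
Track D: 13:03 (min:sec) = 783 s; 50,400 × 783 × 1 × 1 = 39,463,200 bytes.
Total = 647,400,950 bytes = 0.60 GiB.

0.60 GiB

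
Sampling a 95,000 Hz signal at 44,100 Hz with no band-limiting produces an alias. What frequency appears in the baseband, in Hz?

Nyquist = 44,100/2 = 22,050 Hz; 95,000 Hz exceeds it.
Alias = |95,000 − 2×44,100| = |95,000 − 88,200| = 6,800 Hz.

6,800 Hz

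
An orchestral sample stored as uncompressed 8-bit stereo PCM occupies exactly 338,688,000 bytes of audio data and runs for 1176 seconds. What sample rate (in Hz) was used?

144,000 Hz

Bytes = sample_rate × seconds × bytes_per_sample × channels.
sample_rate = 338,688,000 / (1,176 × 1 × 2) = 338,688,000 / 2,352 = 144,000 Hz.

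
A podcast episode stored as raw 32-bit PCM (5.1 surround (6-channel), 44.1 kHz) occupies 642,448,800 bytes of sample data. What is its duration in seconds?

Byte rate = 44,100 × 4 × 6 = 1,058,400 bytes/s.
Duration = 642,448,800 / 1,058,400 = 607 s.

607 seconds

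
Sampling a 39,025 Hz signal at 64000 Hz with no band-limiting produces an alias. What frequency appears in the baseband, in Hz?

Nyquist = 64,000/2 = 32,000 Hz; 39,025 Hz exceeds it.
Alias = |39,025 − 1×64,000| = |39,025 − 64,000| = 24,975 Hz.

24,975 Hz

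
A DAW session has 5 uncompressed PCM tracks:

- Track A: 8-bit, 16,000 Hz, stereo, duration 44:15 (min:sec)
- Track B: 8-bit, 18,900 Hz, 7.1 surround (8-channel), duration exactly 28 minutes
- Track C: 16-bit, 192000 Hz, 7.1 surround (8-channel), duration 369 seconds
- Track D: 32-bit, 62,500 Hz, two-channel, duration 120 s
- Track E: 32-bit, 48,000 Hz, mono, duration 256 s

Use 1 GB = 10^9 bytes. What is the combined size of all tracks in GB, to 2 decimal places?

Track A: 44:15 (min:sec) = 2,655 s; 16,000 × 2,655 × 1 × 2 = 84,960,000 bytes.
Track B: exactly 28 minutes = 1,680 s; 18,900 × 1,680 × 1 × 8 = 254,016,000 bytes.
Track C: 192,000 × 369 × 2 × 8 = 1,133,568,000 bytes.
Track D: 62,500 × 120 × 4 × 2 = 60,000,000 bytes.
Track E: 48,000 × 256 × 4 × 1 = 49,152,000 bytes.
Total = 1,581,696,000 bytes = 1.58 GB.

1.58 GB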